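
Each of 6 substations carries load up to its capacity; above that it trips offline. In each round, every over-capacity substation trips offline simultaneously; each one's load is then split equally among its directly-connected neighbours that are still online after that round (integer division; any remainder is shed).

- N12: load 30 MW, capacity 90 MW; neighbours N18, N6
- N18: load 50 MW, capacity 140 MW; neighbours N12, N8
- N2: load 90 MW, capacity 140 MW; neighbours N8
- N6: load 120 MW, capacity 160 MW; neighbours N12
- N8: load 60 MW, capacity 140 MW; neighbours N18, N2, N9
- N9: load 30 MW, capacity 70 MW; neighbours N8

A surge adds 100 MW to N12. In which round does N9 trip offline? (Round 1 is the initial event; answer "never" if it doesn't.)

never

Round 1 — N12 at 130 > 90. N12 trips offline.
  N12 sheds 130 MW to N18, N6: 65 each.
    N18: 50+65 = 115 ≤ 140
    N6: 120+65 = 185 > 160
Round 2 — N6 trips offline.
  N6 sheds 185 MW: no online neighbours, lost.
No further trips.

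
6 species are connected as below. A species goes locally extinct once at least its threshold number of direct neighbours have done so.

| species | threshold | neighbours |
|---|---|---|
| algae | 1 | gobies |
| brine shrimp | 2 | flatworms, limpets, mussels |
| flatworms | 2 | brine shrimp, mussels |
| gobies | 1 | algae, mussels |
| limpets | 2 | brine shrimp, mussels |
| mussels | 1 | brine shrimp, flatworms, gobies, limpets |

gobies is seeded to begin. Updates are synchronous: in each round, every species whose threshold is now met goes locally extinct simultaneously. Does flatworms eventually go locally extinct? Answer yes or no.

Round 1 — gobies goes locally extinct (initial).
Round 2 — checking thresholds:
  algae: 1 of 1 neighbours ≥ 1, goes locally extinct.
  mussels: 1 of 4 neighbours ≥ 1, goes locally extinct.
Round 3 — no new extinctions; cascade stops.

no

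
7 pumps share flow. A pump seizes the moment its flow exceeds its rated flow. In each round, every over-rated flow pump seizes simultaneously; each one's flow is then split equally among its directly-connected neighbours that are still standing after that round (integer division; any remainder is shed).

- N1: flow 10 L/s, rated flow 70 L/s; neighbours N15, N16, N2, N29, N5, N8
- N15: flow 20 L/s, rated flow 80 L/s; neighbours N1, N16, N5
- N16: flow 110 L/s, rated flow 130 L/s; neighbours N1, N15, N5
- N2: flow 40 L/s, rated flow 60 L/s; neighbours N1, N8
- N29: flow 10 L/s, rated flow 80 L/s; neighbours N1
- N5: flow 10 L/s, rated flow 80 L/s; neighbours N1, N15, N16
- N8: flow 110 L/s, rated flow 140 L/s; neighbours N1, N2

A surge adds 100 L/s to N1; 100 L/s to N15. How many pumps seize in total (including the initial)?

6

Round 1 — N1 at 110 > 70; N15 at 120 > 80. N1, N15 seize.
  N1 sheds 110 L/s to N16, N2, N29, N5, N8: 22 each.
    N16: 110+22 = 132 > 130
    N2: 40+22 = 62 > 60
    N29: 10+22 = 32 ≤ 80
    N5: 10+22 = 32 ≤ 80
    N8: 110+22 = 132 ≤ 140
  N15 sheds 120 L/s to N16, N5: 60 each.
    N16: 132+60 = 192 > 130
    N5: 32+60 = 92 > 80
Round 2 — N16, N2, N5 seize.
  N16 sheds 192 L/s: no online neighbours, lost.
  N2 sheds 62 L/s to N8: 62 each.
    N8: 132+62 = 194 > 140
  N5 sheds 92 L/s: no online neighbours, lost.
Round 3 — N8 seizes.
  N8 sheds 194 L/s: no online neighbours, lost.
No further seizures.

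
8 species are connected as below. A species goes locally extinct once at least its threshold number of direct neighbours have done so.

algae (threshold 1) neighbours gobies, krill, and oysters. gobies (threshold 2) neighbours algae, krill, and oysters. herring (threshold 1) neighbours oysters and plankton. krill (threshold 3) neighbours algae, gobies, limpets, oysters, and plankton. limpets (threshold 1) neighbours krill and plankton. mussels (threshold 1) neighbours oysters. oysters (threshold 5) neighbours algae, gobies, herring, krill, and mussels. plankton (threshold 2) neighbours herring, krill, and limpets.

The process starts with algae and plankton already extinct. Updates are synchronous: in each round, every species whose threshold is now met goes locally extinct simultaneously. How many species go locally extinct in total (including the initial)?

Round 1 — algae, plankton go locally extinct (initial).
Round 2 — checking thresholds:
  gobies: 1 of 3 neighbours < 2, below threshold.
  herring: 1 of 2 neighbours ≥ 1, goes locally extinct.
  krill: 2 of 5 neighbours < 3, below threshold.
  limpets: 1 of 2 neighbours ≥ 1, goes locally extinct.
  oysters: 1 of 5 neighbours < 5, below threshold.
Round 3 — checking thresholds:
  gobies: 1 of 3 neighbours < 2, below threshold.
  krill: 3 of 5 neighbours ≥ 3, goes locally extinct.
  oysters: 2 of 5 neighbours < 5, below threshold.
Round 4 — checking thresholds:
  gobies: 2 of 3 neighbours ≥ 2, goes locally extinct.
  oysters: 3 of 5 neighbours < 5, below threshold.
Round 5 — no new extinctions; cascade stops.

6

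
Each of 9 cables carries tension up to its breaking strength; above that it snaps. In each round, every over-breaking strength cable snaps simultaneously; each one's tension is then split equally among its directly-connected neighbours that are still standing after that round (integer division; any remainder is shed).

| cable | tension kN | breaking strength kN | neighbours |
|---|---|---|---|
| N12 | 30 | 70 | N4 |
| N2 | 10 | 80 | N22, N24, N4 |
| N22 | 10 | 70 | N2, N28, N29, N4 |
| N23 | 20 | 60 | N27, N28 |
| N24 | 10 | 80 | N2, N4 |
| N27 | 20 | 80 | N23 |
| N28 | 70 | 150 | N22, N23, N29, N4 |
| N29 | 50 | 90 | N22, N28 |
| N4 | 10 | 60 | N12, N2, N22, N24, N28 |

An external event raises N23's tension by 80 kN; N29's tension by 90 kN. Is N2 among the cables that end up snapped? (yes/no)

Round 1 — N23 at 100 > 60; N29 at 140 > 90. N23, N29 snap.
  N23 sheds 100 kN to N27, N28: 50 each.
    N27: 20+50 = 70 ≤ 80
    N28: 70+50 = 120 ≤ 150
  N29 sheds 140 kN to N22, N28: 70 each.
    N22: 10+70 = 80 > 70
    N28: 120+70 = 190 > 150
Round 2 — N22, N28 snap.
  N22 sheds 80 kN to N2, N4: 40 each.
    N2: 10+40 = 50 ≤ 80
    N4: 10+40 = 50 ≤ 60
  N28 sheds 190 kN to N4: 190 each.
    N4: 50+190 = 240 > 60
Round 3 — N4 snaps.
  N4 sheds 240 kN to N12, N2, N24: 80 each.
    N12: 30+80 = 110 > 70
    N2: 50+80 = 130 > 80
    N24: 10+80 = 90 > 80
Round 4 — N12, N2, N24 snap.
  N12 sheds 110 kN: no online neighbours, lost.
  N2 sheds 130 kN: no online neighbours, lost.
  N24 sheds 90 kN: no online neighbours, lost.
No further breaks.

yes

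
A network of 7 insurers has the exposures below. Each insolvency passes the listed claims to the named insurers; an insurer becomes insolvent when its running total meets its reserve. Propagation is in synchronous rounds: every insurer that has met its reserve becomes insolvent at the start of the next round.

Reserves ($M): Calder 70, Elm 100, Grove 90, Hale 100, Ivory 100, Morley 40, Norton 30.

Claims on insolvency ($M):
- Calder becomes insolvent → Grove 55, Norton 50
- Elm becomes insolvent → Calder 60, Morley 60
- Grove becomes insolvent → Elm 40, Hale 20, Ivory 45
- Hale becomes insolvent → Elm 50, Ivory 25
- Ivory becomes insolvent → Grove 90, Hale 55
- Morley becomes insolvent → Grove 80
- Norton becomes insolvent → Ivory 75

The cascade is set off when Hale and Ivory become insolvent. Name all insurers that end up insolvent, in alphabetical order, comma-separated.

Round 1 — Hale, Ivory become insolvent (initial).
  Elm: +50 → 50 < 100
  Grove: +90 → 90 ≥ 90
Round 2 — Grove becomes insolvent.
  Elm: +40 → 90 < 100
No further insolvencies.

Grove, Hale, Ivory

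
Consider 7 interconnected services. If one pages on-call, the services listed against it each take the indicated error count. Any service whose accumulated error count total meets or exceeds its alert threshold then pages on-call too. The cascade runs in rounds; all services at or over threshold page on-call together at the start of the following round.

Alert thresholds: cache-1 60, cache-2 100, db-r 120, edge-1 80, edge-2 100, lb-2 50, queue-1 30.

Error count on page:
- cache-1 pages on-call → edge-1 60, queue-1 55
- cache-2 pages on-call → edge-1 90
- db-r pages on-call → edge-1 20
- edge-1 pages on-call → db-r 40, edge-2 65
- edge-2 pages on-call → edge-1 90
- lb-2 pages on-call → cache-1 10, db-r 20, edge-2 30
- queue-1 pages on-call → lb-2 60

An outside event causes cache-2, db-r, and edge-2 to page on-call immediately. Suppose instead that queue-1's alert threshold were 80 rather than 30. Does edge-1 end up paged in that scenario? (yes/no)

With queue-1's alert threshold at 80:
Round 1 — cache-2, db-r, edge-2 page on-call (initial).
  edge-1: +90+20+90 → 200 ≥ 80
Round 2 — edge-1 pages on-call.
No further pages.

yes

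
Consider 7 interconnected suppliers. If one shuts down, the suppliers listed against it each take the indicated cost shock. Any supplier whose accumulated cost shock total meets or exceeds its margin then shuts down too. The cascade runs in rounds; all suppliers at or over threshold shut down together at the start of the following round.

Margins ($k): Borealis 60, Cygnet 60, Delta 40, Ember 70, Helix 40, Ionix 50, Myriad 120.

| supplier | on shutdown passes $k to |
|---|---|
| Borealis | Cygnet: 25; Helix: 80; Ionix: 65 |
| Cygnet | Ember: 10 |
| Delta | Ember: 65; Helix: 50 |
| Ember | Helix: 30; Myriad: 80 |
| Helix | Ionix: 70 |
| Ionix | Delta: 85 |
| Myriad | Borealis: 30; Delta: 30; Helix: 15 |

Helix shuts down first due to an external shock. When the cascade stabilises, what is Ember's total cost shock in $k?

Round 1 — Helix shuts down (initial).
  Ionix: +70 → 70 ≥ 50
Round 2 — Ionix shuts down.
  Delta: +85 → 85 ≥ 40
Round 3 — Delta shuts down.
  Ember: +65 → 65 < 70
No further shutdowns.

65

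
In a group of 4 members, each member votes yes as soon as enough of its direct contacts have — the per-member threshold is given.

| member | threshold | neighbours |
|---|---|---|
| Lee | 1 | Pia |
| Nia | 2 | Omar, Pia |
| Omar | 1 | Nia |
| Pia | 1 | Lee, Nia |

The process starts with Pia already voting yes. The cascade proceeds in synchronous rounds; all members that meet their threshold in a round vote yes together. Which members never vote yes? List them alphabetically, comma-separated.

Nia, Omar

Round 1 — Pia votes yes (initial).
Round 2 — checking thresholds:
  Lee: 1 of 1 neighbours ≥ 1, votes yes.
  Nia: 1 of 2 neighbours < 2, holds.
Round 3 — no new yes votes; cascade stops.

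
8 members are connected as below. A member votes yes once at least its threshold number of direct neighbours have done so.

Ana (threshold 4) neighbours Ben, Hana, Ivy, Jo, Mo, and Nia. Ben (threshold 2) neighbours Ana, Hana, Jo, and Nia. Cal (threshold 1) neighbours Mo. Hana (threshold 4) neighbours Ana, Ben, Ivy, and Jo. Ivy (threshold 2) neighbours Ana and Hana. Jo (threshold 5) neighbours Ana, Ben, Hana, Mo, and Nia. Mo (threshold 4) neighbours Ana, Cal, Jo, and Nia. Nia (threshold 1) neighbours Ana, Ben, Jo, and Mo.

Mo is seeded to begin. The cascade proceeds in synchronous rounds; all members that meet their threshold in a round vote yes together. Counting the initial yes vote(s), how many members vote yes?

3

Round 1 — Mo votes yes (initial).
Round 2 — checking thresholds:
  Ana: 1 of 6 neighbours < 4, not yet.
  Cal: 1 of 1 neighbours ≥ 1, votes yes.
  Jo: 1 of 5 neighbours < 5, not yet.
  Nia: 1 of 4 neighbours ≥ 1, votes yes.
Round 3 — no new yes votes; cascade stops.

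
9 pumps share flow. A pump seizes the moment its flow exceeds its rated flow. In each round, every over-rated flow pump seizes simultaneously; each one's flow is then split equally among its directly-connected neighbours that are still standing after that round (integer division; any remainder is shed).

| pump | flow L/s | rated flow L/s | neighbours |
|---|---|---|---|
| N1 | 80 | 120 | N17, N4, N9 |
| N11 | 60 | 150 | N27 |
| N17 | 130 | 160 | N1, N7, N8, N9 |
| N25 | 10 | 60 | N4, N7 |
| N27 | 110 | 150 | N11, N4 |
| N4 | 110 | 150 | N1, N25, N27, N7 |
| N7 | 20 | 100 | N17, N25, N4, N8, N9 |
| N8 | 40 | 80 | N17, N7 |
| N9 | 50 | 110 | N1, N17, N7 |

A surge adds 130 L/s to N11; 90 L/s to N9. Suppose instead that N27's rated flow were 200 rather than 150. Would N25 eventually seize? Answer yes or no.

With N27's rated flow at 200:
Round 1 — N11 at 190 > 150; N9 at 140 > 110. N11, N9 seize.
  N11 sheds 190 L/s to N27: 190 each.
    N27: 110+190 = 300 > 200
  N9 sheds 140 L/s to N1, N17, N7: 46 each (2 lost).
    N1: 80+46 = 126 > 120
    N17: 130+46 = 176 > 160
    N7: 20+46 = 66 ≤ 100
Round 2 — N1, N17, N27 seize.
  N1 sheds 126 L/s to N4: 126 each.
    N4: 110+126 = 236 > 150
  N17 sheds 176 L/s to N7, N8: 88 each.
    N7: 66+88 = 154 > 100
    N8: 40+88 = 128 > 80
  N27 sheds 300 L/s to N4: 300 each.
    N4: 236+300 = 536 > 150
Round 3 — N4, N7, N8 seize.
  N4 sheds 536 L/s to N25: 536 each.
    N25: 10+536 = 546 > 60
  N7 sheds 154 L/s to N25: 154 each.
    N25: 546+154 = 700 > 60
  N8 sheds 128 L/s: no online neighbours, lost.
Round 4 — N25 seizes.
  N25 sheds 700 L/s: no online neighbours, lost.
No further seizures.

yes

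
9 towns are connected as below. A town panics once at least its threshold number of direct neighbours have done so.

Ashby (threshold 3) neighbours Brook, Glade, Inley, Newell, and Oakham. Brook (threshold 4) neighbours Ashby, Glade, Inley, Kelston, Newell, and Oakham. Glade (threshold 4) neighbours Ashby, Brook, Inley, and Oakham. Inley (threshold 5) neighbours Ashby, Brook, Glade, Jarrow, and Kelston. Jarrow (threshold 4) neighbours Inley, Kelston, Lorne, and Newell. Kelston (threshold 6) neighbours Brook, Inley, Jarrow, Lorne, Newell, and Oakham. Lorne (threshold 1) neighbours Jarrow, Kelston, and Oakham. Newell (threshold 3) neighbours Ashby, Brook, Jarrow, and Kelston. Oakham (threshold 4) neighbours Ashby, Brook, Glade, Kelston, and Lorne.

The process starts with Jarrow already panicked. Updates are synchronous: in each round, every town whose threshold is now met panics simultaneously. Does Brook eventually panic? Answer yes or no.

no

Round 1 — Jarrow panics (initial).
Round 2 — checking thresholds:
  Inley: 1 of 5 neighbours < 5, not yet.
  Kelston: 1 of 6 neighbours < 6, not yet.
  Lorne: 1 of 3 neighbours ≥ 1, panics.
  Newell: 1 of 4 neighbours < 3, not yet.
Round 3 — no new panics; cascade stops.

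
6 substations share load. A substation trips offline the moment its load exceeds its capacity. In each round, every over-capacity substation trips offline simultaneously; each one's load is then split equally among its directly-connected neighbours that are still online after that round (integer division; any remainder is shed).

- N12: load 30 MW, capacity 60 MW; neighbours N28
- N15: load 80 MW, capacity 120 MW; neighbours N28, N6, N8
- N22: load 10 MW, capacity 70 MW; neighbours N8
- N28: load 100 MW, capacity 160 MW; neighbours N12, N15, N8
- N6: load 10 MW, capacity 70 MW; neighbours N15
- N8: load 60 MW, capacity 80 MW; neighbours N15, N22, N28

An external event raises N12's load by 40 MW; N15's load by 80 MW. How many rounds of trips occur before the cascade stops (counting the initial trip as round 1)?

3

Round 1 — N12 at 70 > 60; N15 at 160 > 120. N12, N15 trip offline.
  N12 sheds 70 MW to N28: 70 each.
    N28: 100+70 = 170 > 160
  N15 sheds 160 MW to N28, N6, N8: 53 each (1 lost).
    N28: 170+53 = 223 > 160
    N6: 10+53 = 63 ≤ 70
    N8: 60+53 = 113 > 80
Round 2 — N28, N8 trip offline.
  N28 sheds 223 MW: no online neighbours, lost.
  N8 sheds 113 MW to N22: 113 each.
    N22: 10+113 = 123 > 70
Round 3 — N22 trips offline.
  N22 sheds 123 MW: no online neighbours, lost.
No further trips.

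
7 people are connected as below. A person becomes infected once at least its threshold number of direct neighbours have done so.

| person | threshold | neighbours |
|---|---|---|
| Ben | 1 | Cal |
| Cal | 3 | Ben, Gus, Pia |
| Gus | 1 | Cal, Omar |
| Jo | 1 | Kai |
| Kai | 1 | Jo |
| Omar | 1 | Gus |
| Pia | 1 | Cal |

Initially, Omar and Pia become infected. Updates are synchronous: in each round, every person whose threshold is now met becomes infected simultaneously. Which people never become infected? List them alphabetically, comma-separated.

Round 1 — Omar, Pia become infected (initial).
Round 2 — checking thresholds:
  Cal: 1 of 3 neighbours < 3, holds.
  Gus: 1 of 2 neighbours ≥ 1, becomes infected.
Round 3 — no new infections; cascade stops.

Ben, Cal, Jo, Kai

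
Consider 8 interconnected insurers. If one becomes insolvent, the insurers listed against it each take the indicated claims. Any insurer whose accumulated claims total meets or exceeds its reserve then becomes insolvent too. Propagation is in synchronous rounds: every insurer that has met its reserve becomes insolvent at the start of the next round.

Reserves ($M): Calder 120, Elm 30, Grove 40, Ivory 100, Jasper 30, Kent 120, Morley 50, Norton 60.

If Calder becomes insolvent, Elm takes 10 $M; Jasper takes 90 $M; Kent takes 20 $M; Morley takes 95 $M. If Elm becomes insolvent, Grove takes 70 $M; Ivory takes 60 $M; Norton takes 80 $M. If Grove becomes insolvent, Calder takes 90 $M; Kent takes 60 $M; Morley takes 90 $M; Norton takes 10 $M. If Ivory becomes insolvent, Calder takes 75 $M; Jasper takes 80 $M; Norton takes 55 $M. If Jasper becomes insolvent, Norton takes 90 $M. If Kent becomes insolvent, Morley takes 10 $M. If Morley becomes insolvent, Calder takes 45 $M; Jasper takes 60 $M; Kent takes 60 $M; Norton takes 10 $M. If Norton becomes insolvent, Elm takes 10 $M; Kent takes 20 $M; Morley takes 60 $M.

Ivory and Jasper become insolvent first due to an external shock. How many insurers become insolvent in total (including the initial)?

5

Round 1 — Ivory, Jasper become insolvent (initial).
  Calder: +75 → 75 < 120
  Norton: +55+90 → 145 ≥ 60
Round 2 — Norton becomes insolvent.
  Elm: +10 → 10 < 30
  Kent: +20 → 20 < 120
  Morley: +60 → 60 ≥ 50
Round 3 — Morley becomes insolvent.
  Calder: +45 → 120 ≥ 120
  Kent: +60 → 80 < 120
Round 4 — Calder becomes insolvent.
  Elm: +10 → 20 < 30
  Kent: +20 → 100 < 120
No further insolvencies.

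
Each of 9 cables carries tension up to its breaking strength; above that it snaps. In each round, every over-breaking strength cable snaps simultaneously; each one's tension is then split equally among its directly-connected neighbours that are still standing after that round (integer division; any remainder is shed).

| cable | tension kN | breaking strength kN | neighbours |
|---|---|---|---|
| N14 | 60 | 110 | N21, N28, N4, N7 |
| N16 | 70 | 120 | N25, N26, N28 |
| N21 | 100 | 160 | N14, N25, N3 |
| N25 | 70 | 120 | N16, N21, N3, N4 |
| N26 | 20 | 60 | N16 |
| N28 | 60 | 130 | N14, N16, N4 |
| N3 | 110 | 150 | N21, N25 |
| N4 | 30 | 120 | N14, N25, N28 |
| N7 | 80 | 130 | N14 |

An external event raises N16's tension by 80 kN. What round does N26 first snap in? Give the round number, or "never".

Round 1 — N16 at 150 > 120. N16 snaps.
  N16 sheds 150 kN to N25, N26, N28: 50 each.
    N25: 70+50 = 120 ≤ 120
    N26: 20+50 = 70 > 60
    N28: 60+50 = 110 ≤ 130
Round 2 — N26 snaps.
  N26 sheds 70 kN: no online neighbours, lost.
No further breaks.

2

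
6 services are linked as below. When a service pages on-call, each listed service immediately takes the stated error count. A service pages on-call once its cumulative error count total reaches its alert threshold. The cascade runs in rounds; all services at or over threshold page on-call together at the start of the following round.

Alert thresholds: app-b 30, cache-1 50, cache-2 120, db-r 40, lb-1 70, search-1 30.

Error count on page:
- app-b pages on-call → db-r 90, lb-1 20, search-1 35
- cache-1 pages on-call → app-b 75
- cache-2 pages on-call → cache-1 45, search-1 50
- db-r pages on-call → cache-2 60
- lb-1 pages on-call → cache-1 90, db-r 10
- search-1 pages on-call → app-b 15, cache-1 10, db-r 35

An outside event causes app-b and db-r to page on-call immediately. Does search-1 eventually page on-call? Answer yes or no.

yes

Round 1 — app-b, db-r page on-call (initial).
  cache-2: +60 → 60 < 120
  lb-1: +20 → 20 < 70
  search-1: +35 → 35 ≥ 30
Round 2 — search-1 pages on-call.
  cache-1: +10 → 10 < 50
No further pages.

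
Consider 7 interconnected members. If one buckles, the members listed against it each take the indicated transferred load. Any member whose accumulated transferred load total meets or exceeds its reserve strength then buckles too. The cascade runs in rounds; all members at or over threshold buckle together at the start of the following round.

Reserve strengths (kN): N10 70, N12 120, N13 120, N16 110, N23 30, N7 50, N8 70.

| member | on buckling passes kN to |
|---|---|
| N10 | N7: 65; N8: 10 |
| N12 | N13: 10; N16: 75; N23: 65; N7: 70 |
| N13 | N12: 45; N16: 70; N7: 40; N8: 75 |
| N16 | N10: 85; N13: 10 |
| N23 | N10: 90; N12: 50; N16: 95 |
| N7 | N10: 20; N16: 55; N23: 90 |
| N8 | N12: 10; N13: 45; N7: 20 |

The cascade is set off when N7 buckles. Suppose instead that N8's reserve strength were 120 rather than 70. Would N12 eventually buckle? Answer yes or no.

With N8's reserve strength at 120:
Round 1 — N7 buckles (initial).
  N10: +20 → 20 < 70
  N16: +55 → 55 < 110
  N23: +90 → 90 ≥ 30
Round 2 — N23 buckles.
  N10: +90 → 110 ≥ 70
  N12: +50 → 50 < 120
  N16: +95 → 150 ≥ 110
Round 3 — N10, N16 buckle.
  N13: +10 → 10 < 120
  N8: +10 → 10 < 120
No further bucklings.

no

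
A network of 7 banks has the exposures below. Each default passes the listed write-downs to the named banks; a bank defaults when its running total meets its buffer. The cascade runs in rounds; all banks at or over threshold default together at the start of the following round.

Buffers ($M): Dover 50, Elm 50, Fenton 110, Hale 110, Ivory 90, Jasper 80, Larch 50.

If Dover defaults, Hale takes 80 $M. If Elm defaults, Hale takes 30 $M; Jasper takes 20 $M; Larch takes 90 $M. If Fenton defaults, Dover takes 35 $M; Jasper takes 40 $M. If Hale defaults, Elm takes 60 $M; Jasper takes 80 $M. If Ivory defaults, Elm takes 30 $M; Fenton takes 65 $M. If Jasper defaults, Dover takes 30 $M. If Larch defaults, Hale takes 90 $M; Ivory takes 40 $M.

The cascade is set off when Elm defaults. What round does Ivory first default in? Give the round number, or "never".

never

Round 1 — Elm defaults (initial).
  Hale: +30 → 30 < 110
  Jasper: +20 → 20 < 80
  Larch: +90 → 90 ≥ 50
Round 2 — Larch defaults.
  Hale: +90 → 120 ≥ 110
  Ivory: +40 → 40 < 90
Round 3 — Hale defaults.
  Jasper: +80 → 100 ≥ 80
Round 4 — Jasper defaults.
  Dover: +30 → 30 < 50
No further defaults.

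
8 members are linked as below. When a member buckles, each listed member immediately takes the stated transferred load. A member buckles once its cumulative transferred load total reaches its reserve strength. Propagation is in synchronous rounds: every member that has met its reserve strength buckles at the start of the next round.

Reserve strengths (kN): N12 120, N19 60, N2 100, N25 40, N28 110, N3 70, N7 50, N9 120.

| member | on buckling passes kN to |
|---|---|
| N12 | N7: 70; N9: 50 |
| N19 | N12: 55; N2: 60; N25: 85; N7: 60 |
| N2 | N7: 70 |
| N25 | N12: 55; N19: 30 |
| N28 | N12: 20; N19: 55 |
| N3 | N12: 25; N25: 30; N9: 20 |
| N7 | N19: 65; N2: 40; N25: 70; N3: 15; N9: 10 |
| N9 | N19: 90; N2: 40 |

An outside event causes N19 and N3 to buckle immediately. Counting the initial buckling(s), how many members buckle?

6

Round 1 — N19, N3 buckle (initial).
  N12: +55+25 → 80 < 120
  N2: +60 → 60 < 100
  N25: +85+30 → 115 ≥ 40
  N7: +60 → 60 ≥ 50
  N9: +20 → 20 < 120
Round 2 — N25, N7 buckle.
  N12: +55 → 135 ≥ 120
  N2: +40 → 100 ≥ 100
  N9: +10 → 30 < 120
Round 3 — N12, N2 buckle.
  N9: +50 → 80 < 120
No further bucklings.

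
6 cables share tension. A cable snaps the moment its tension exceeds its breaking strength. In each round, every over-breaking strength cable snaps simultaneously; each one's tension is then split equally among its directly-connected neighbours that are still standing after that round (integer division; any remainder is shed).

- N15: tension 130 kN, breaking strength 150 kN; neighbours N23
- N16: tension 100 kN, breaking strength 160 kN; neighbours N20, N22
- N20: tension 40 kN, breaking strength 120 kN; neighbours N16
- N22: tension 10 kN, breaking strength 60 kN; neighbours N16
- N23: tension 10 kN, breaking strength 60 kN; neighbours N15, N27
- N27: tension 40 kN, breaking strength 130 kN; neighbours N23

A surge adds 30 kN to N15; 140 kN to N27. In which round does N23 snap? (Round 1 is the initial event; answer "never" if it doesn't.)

2

Round 1 — N15 at 160 > 150; N27 at 180 > 130. N15, N27 snap.
  N15 sheds 160 kN to N23: 160 each.
    N23: 10+160 = 170 > 60
  N27 sheds 180 kN to N23: 180 each.
    N23: 170+180 = 350 > 60
Round 2 — N23 snaps.
  N23 sheds 350 kN: no online neighbours, lost.
No further breaks.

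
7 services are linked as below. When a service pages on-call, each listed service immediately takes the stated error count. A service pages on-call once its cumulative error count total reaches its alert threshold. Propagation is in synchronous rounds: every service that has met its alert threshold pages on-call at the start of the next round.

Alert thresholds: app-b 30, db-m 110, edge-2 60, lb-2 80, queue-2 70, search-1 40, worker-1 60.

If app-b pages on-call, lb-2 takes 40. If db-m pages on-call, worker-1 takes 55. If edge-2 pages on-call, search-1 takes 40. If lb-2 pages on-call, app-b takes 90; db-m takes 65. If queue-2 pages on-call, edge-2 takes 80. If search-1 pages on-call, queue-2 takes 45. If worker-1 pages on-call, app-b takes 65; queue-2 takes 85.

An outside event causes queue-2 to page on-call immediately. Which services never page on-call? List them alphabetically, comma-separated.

Round 1 — queue-2 pages on-call (initial).
  edge-2: +80 → 80 ≥ 60
Round 2 — edge-2 pages on-call.
  search-1: +40 → 40 ≥ 40
Round 3 — search-1 pages on-call.
No further pages.

app-b, db-m, lb-2, worker-1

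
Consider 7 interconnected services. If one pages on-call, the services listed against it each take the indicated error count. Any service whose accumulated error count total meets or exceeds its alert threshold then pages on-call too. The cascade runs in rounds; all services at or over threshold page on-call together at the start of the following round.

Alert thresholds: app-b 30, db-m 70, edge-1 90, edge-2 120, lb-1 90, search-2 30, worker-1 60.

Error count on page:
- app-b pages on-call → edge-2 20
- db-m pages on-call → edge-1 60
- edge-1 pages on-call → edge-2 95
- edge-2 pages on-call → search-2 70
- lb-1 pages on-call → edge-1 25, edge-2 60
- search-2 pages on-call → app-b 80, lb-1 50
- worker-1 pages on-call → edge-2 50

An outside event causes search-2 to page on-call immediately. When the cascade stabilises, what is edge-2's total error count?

Round 1 — search-2 pages on-call (initial).
  app-b: +80 → 80 ≥ 30
  lb-1: +50 → 50 < 90
Round 2 — app-b pages on-call.
  edge-2: +20 → 20 < 120
No further pages.

20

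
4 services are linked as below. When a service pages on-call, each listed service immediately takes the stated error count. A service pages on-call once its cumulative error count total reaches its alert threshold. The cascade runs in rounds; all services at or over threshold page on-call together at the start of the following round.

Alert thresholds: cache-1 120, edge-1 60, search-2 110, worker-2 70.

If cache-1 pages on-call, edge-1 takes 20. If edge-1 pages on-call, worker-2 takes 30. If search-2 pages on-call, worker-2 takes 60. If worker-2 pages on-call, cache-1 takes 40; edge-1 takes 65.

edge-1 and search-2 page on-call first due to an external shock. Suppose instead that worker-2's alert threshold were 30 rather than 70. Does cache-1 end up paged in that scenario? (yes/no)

no

With worker-2's alert threshold at 30:
Round 1 — edge-1, search-2 page on-call (initial).
  worker-2: +30+60 → 90 ≥ 30
Round 2 — worker-2 pages on-call.
  cache-1: +40 → 40 < 120
No further pages.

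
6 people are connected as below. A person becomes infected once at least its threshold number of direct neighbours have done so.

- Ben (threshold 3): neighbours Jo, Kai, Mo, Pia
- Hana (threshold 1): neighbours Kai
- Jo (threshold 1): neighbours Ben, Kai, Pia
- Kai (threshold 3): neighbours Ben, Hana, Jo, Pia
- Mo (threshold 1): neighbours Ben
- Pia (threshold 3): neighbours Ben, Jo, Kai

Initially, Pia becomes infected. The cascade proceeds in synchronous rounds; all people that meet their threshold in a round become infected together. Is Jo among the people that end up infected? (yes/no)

Round 1 — Pia becomes infected (initial).
Round 2 — checking thresholds:
  Ben: 1 of 4 neighbours < 3, holds.
  Jo: 1 of 3 neighbours ≥ 1, becomes infected.
  Kai: 1 of 4 neighbours < 3, holds.
Round 3 — no new infections; cascade stops.

yes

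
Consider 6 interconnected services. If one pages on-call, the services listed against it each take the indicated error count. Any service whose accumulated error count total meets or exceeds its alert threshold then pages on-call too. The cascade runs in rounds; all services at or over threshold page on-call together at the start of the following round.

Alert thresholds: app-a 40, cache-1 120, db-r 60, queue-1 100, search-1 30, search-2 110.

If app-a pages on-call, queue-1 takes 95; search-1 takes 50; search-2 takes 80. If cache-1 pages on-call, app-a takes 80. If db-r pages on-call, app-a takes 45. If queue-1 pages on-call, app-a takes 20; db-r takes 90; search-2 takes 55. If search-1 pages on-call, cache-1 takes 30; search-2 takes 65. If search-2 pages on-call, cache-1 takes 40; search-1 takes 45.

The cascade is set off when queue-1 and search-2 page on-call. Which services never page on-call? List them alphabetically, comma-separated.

Round 1 — queue-1, search-2 page on-call (initial).
  app-a: +20 → 20 < 40
  cache-1: +40 → 40 < 120
  db-r: +90 → 90 ≥ 60
  search-1: +45 → 45 ≥ 30
Round 2 — db-r, search-1 page on-call.
  app-a: +45 → 65 ≥ 40
  cache-1: +30 → 70 < 120
Round 3 — app-a pages on-call.
No further pages.

cache-1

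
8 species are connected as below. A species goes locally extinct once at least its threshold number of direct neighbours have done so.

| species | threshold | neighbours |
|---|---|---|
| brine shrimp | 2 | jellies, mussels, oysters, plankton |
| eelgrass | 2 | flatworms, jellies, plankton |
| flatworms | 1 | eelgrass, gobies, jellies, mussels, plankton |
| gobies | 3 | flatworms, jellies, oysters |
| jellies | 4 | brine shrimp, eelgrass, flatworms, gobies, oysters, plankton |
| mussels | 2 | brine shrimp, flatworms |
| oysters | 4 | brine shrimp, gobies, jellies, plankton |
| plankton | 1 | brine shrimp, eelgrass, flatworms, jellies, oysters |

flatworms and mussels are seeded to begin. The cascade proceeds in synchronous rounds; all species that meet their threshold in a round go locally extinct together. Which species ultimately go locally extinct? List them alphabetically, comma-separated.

Round 1 — flatworms, mussels go locally extinct (initial).
Round 2 — checking thresholds:
  brine shrimp: 1 of 4 neighbours < 2, below threshold.
  eelgrass: 1 of 3 neighbours < 2, below threshold.
  gobies: 1 of 3 neighbours < 3, below threshold.
  jellies: 1 of 6 neighbours < 4, below threshold.
  plankton: 1 of 5 neighbours ≥ 1, goes locally extinct.
Round 3 — checking thresholds:
  brine shrimp: 2 of 4 neighbours ≥ 2, goes locally extinct.
  eelgrass: 2 of 3 neighbours ≥ 2, goes locally extinct.
  gobies: 1 of 3 neighbours < 3, below threshold.
  jellies: 2 of 6 neighbours < 4, below threshold.
  oysters: 1 of 4 neighbours < 4, below threshold.
Round 4 — checking thresholds:
  gobies: 1 of 3 neighbours < 3, below threshold.
  jellies: 4 of 6 neighbours ≥ 4, goes locally extinct.
  oysters: 2 of 4 neighbours < 4, below threshold.
Round 5 — no new extinctions; cascade stops.

brine shrimp, eelgrass, flatworms, jellies, mussels, plankton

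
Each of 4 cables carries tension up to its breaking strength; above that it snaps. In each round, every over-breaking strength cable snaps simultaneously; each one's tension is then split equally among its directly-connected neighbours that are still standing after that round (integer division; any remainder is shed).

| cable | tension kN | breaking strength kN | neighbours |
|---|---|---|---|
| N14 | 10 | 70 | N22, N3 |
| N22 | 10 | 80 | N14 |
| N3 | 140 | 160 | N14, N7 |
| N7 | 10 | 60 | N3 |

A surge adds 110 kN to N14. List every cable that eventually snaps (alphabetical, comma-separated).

Round 1 — N14 at 120 > 70. N14 snaps.
  N14 sheds 120 kN to N22, N3: 60 each.
    N22: 10+60 = 70 ≤ 80
    N3: 140+60 = 200 > 160
Round 2 — N3 snaps.
  N3 sheds 200 kN to N7: 200 each.
    N7: 10+200 = 210 > 60
Round 3 — N7 snaps.
  N7 sheds 210 kN: no online neighbours, lost.
No further breaks.

N14, N3, N7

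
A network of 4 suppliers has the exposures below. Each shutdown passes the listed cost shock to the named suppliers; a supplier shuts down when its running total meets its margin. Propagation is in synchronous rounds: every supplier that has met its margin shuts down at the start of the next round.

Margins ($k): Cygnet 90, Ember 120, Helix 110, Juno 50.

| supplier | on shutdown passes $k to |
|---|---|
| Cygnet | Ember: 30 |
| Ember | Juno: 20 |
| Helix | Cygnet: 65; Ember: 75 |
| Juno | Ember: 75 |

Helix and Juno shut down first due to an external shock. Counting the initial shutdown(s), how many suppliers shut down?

Round 1 — Helix, Juno shut down (initial).
  Cygnet: +65 → 65 < 90
  Ember: +75+75 → 150 ≥ 120
Round 2 — Ember shuts down.
No further shutdowns.

3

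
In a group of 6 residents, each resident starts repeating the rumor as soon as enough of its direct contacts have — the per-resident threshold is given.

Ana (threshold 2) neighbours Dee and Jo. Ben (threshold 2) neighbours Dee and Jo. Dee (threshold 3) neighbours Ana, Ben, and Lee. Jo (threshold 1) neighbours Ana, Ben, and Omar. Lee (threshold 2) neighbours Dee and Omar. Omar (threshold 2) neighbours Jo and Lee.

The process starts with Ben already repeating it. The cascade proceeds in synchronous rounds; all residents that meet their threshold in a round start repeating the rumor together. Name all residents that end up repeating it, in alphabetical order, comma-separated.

Ben, Jo

Round 1 — Ben starts repeating the rumor (initial).
Round 2 — checking thresholds:
  Dee: 1 of 3 neighbours < 3, holds.
  Jo: 1 of 3 neighbours ≥ 1, starts repeating the rumor.
Round 3 — no new spreads; cascade stops.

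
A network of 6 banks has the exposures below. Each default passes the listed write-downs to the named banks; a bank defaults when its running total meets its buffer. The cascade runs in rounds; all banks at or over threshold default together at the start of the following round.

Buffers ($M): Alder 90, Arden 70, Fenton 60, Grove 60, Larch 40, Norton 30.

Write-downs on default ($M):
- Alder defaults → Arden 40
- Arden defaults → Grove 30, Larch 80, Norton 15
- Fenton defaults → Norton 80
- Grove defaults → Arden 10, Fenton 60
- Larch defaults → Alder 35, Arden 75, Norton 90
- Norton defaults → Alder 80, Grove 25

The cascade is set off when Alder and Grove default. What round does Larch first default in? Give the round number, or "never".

Round 1 — Alder, Grove default (initial).
  Arden: +40+10 → 50 < 70
  Fenton: +60 → 60 ≥ 60
Round 2 — Fenton defaults.
  Norton: +80 → 80 ≥ 30
Round 3 — Norton defaults.
No further defaults.

never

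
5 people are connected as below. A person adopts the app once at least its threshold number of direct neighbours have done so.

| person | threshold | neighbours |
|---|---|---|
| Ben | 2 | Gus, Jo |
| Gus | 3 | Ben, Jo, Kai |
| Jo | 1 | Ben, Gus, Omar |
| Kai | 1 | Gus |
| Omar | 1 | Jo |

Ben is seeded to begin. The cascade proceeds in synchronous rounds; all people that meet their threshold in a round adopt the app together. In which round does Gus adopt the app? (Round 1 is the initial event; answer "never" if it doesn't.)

never

Round 1 — Ben adopts the app (initial).
Round 2 — checking thresholds:
  Gus: 1 of 3 neighbours < 3, not yet.
  Jo: 1 of 3 neighbours ≥ 1, adopts the app.
Round 3 — checking thresholds:
  Gus: 2 of 3 neighbours < 3, not yet.
  Omar: 1 of 1 neighbours ≥ 1, adopts the app.
Round 4 — no new adoptions; cascade stops.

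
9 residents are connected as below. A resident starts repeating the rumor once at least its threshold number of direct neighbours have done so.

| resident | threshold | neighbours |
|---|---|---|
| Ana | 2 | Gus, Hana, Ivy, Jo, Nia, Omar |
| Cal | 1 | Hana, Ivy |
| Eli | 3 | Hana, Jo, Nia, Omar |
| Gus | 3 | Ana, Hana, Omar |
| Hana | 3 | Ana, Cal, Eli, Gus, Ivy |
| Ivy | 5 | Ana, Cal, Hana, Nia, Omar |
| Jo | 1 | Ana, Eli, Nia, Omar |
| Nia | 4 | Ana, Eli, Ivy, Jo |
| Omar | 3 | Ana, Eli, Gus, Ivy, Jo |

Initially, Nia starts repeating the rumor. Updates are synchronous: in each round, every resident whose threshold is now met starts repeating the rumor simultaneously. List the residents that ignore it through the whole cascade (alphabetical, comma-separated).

Round 1 — Nia starts repeating the rumor (initial).
Round 2 — checking thresholds:
  Ana: 1 of 6 neighbours < 2, below threshold.
  Eli: 1 of 4 neighbours < 3, below threshold.
  Ivy: 1 of 5 neighbours < 5, below threshold.
  Jo: 1 of 4 neighbours ≥ 1, starts repeating the rumor.
Round 3 — checking thresholds:
  Ana: 2 of 6 neighbours ≥ 2, starts repeating the rumor.
  Eli: 2 of 4 neighbours < 3, below threshold.
  Ivy: 1 of 5 neighbours < 5, below threshold.
  Omar: 1 of 5 neighbours < 3, below threshold.
Round 4 — no new spreads; cascade stops.

Cal, Eli, Gus, Hana, Ivy, Omar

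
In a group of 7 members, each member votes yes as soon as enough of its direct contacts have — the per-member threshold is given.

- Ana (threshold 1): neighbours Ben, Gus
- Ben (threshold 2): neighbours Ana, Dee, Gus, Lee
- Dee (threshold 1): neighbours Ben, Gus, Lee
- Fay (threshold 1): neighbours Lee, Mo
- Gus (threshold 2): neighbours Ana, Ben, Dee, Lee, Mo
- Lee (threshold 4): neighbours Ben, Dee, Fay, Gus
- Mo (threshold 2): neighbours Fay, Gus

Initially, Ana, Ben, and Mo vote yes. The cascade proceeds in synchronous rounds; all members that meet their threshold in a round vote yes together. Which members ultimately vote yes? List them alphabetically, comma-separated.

Round 1 — Ana, Ben, Mo vote yes (initial).
Round 2 — checking thresholds:
  Dee: 1 of 3 neighbours ≥ 1, votes yes.
  Fay: 1 of 2 neighbours ≥ 1, votes yes.
  Gus: 3 of 5 neighbours ≥ 2, votes yes.
  Lee: 1 of 4 neighbours < 4, below threshold.
Round 3 — checking thresholds:
  Lee: 4 of 4 neighbours ≥ 4, votes yes.
Round 4 — no new yes votes; cascade stops.

Ana, Ben, Dee, Fay, Gus, Lee, Mo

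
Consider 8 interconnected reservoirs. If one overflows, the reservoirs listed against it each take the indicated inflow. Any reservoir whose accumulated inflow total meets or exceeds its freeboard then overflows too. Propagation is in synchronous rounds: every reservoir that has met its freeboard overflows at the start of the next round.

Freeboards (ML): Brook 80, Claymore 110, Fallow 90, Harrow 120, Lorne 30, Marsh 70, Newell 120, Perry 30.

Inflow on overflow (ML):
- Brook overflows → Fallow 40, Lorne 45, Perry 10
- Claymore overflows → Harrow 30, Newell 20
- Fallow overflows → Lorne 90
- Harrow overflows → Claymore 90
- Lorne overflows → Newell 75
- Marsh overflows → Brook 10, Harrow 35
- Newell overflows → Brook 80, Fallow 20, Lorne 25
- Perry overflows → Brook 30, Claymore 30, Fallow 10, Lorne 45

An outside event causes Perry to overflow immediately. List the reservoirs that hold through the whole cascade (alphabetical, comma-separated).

Round 1 — Perry overflows (initial).
  Brook: +30 → 30 < 80
  Claymore: +30 → 30 < 110
  Fallow: +10 → 10 < 90
  Lorne: +45 → 45 ≥ 30
Round 2 — Lorne overflows.
  Newell: +75 → 75 < 120
No further overflows.

Brook, Claymore, Fallow, Harrow, Marsh, Newell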